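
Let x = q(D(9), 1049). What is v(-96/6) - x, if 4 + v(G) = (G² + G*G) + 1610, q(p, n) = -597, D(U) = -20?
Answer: 2715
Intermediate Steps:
x = -597
v(G) = 1606 + 2*G² (v(G) = -4 + ((G² + G*G) + 1610) = -4 + ((G² + G²) + 1610) = -4 + (2*G² + 1610) = -4 + (1610 + 2*G²) = 1606 + 2*G²)
v(-96/6) - x = (1606 + 2*(-96/6)²) - 1*(-597) = (1606 + 2*(-96/6)²) + 597 = (1606 + 2*(-4*4)²) + 597 = (1606 + 2*(-16)²) + 597 = (1606 + 2*256) + 597 = (1606 + 512) + 597 = 2118 + 597 = 2715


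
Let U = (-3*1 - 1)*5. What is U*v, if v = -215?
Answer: 4300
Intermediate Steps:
U = -20 (U = (-3 - 1)*5 = -4*5 = -20)
U*v = -20*(-215) = 4300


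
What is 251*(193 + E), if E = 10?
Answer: 50953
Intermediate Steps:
251*(193 + E) = 251*(193 + 10) = 251*203 = 50953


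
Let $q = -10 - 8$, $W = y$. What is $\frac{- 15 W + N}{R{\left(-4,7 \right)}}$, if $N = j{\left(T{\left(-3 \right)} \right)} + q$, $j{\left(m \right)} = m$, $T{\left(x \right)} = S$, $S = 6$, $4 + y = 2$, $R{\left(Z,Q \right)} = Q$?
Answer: $\frac{18}{7} \approx 2.5714$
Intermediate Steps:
$y = -2$ ($y = -4 + 2 = -2$)
$W = -2$
$T{\left(x \right)} = 6$
$q = -18$
$N = -12$ ($N = 6 - 18 = -12$)
$\frac{- 15 W + N}{R{\left(-4,7 \right)}} = \frac{\left(-15\right) \left(-2\right) - 12}{7} = \left(30 - 12\right) \frac{1}{7} = 18 \cdot \frac{1}{7} = \frac{18}{7}$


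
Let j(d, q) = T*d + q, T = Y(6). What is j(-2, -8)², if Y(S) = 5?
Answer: 324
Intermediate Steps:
T = 5
j(d, q) = q + 5*d (j(d, q) = 5*d + q = q + 5*d)
j(-2, -8)² = (-8 + 5*(-2))² = (-8 - 10)² = (-18)² = 324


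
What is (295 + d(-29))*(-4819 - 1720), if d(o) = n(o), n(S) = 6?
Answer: -1968239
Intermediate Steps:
d(o) = 6
(295 + d(-29))*(-4819 - 1720) = (295 + 6)*(-4819 - 1720) = 301*(-6539) = -1968239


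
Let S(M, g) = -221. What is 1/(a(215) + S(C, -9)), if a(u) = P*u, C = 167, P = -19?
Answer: -1/4306 ≈ -0.00023223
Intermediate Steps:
a(u) = -19*u
1/(a(215) + S(C, -9)) = 1/(-19*215 - 221) = 1/(-4085 - 221) = 1/(-4306) = -1/4306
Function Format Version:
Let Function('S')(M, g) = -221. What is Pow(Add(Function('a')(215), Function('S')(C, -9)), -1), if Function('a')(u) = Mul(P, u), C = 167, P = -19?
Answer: Rational(-1, 4306) ≈ -0.00023223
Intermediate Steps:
Function('a')(u) = Mul(-19, u)
Pow(Add(Function('a')(215), Function('S')(C, -9)), -1) = Pow(Add(Mul(-19, 215), -221), -1) = Pow(Add(-4085, -221), -1) = Pow(-4306, -1) = Rational(-1, 4306)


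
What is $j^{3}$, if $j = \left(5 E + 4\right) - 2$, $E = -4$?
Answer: $-5832$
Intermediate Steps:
$j = -18$ ($j = \left(5 \left(-4\right) + 4\right) - 2 = \left(-20 + 4\right) - 2 = -16 - 2 = -18$)
$j^{3} = \left(-18\right)^{3} = -5832$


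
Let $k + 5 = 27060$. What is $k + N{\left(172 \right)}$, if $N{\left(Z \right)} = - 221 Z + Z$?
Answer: $-10785$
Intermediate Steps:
$k = 27055$ ($k = -5 + 27060 = 27055$)
$N{\left(Z \right)} = - 220 Z$
$k + N{\left(172 \right)} = 27055 - 37840 = -10785$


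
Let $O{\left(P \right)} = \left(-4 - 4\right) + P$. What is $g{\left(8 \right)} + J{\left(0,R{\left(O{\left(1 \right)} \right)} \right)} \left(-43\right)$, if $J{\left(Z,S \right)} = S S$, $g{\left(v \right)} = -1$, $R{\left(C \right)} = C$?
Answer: $-2108$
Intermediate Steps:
$O{\left(P \right)} = -8 + P$
$J{\left(Z,S \right)} = S^{2}$
$g{\left(8 \right)} + J{\left(0,R{\left(O{\left(1 \right)} \right)} \right)} \left(-43\right) = -1 + \left(-8 + 1\right)^{2} \left(-43\right) = -1 + \left(-7\right)^{2} \left(-43\right) = -1 + 49 \left(-43\right) = -1 - 2107 = -2108$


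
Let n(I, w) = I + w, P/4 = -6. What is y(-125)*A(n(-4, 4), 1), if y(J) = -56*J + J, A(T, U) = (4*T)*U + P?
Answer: -165000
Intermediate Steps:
P = -24 (P = 4*(-6) = -24)
A(T, U) = -24 + 4*T*U (A(T, U) = (4*T)*U - 24 = 4*T*U - 24 = -24 + 4*T*U)
y(J) = -55*J
y(-125)*A(n(-4, 4), 1) = (-55*(-125))*(-24 + 4*(-4 + 4)*1) = 6875*(-24 + 4*0*1) = 6875*(-24 + 0) = 6875*(-24) = -165000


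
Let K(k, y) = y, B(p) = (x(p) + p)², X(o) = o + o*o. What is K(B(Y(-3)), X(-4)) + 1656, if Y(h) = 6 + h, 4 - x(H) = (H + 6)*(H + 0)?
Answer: 1668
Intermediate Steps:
X(o) = o + o²
x(H) = 4 - H*(6 + H) (x(H) = 4 - (H + 6)*(H + 0) = 4 - (6 + H)*H = 4 - H*(6 + H))
B(p) = (4 - p² - 5*p)² (B(p) = ((4 - p² - 6*p) + p)² = (4 - p² - 5*p)²)
K(B(Y(-3)), X(-4)) + 1656 = -4*(1 - 4) + 1656 = -4*(-3) + 1656 = 12 + 1656 = 1668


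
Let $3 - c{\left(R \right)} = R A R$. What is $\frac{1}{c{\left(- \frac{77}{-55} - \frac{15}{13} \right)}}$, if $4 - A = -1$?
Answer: $\frac{845}{2279} \approx 0.37078$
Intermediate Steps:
$A = 5$ ($A = 4 - -1 = 4 + 1 = 5$)
$c{\left(R \right)} = 3 - 5 R^{2}$ ($c{\left(R \right)} = 3 - R 5 R = 3 - 5 R R = 3 - 5 R^{2}$)
$\frac{1}{c{\left(- \frac{77}{-55} - \frac{15}{13} \right)}} = \frac{1}{3 - 5 \left(- \frac{77}{-55} - \frac{15}{13}\right)^{2}} = \frac{1}{3 - 5 \left(\left(-77\right) \left(- \frac{1}{55}\right) - \frac{15}{13}\right)^{2}} = \frac{1}{3 - 5 \left(\frac{7}{5} - \frac{15}{13}\right)^{2}} = \frac{1}{3 - 5 \left(\frac{16}{65}\right)^{2}} = \frac{1}{3 - \frac{256}{845}} = \frac{1}{\frac{2279}{845}} = \frac{845}{2279}$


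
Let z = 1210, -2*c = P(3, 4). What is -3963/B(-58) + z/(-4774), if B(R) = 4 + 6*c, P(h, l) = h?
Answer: 859696/1085 ≈ 792.35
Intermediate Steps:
c = -3/2 (c = -½*3 = -3/2 ≈ -1.5000)
B(R) = -5 (B(R) = 4 + 6*(-3/2) = 4 - 9 = -5)
-3963/B(-58) + z/(-4774) = -3963/(-5) + 1210/(-4774) = -3963*(-⅕) + 1210*(-1/4774) = 3963/5 - 55/217 = 859696/1085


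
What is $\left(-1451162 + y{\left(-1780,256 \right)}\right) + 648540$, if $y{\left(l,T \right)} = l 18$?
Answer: $-834662$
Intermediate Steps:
$y{\left(l,T \right)} = 18 l$
$\left(-1451162 + y{\left(-1780,256 \right)}\right) + 648540 = \left(-1451162 + 18 \left(-1780\right)\right) + 648540 = \left(-1451162 - 32040\right) + 648540 = -1483202 + 648540 = -834662$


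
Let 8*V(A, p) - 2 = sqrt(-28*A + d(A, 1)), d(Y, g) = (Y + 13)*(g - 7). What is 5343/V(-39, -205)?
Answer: -21372/311 + 42744*sqrt(78)/311 ≈ 1145.1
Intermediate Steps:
d(Y, g) = (-7 + g)*(13 + Y) (d(Y, g) = (13 + Y)*(-7 + g) = (-7 + g)*(13 + Y))
V(A, p) = 1/4 + sqrt(-78 - 34*A)/8 (V(A, p) = 1/4 + sqrt(-28*A + (-91 - 7*A + 13*1 + A*1))/8 = 1/4 + sqrt(-28*A + (-91 - 7*A + 13 + A))/8 = 1/4 + sqrt(-28*A + (-78 - 6*A))/8 = 1/4 + sqrt(-78 - 34*A)/8)
5343/V(-39, -205) = 5343/(1/4 + sqrt(-78 - 34*(-39))/8) = 5343/(1/4 + sqrt(-78 + 1326)/8) = 5343/(1/4 + sqrt(1248)/8) = 5343/(1/4 + (4*sqrt(78))/8) = 5343/(1/4 + sqrt(78)/2)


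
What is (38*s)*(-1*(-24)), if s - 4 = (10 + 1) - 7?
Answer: 7296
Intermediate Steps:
s = 8 (s = 4 + ((10 + 1) - 7) = 4 + (11 - 7) = 4 + 4 = 8)
(38*s)*(-1*(-24)) = (38*8)*(-1*(-24)) = 304*24 = 7296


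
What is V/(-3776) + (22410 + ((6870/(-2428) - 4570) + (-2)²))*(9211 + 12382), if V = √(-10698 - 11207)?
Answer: 467686695333/1214 - I*√21905/3776 ≈ 3.8524e+8 - 0.039196*I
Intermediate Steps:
V = I*√21905 (V = √(-21905) = I*√21905 ≈ 148.0*I)
V/(-3776) + (22410 + ((6870/(-2428) - 4570) + (-2)²))*(9211 + 12382) = (I*√21905)/(-3776) + (22410 + ((6870/(-2428) - 4570) + (-2)²))*(9211 + 12382) = (I*√21905)*(-1/3776) + (22410 + ((6870*(-1/2428) - 4570) + 4))*21593 = -I*√21905/3776 + (22410 + ((-3435/1214 - 4570) + 4))*21593 = -I*√21905/3776 + (22410 + (-5551415/1214 + 4))*21593 = -I*√21905/3776 + (22410 - 5546559/1214)*21593 = -I*√21905/3776 + (21659181/1214)*21593 = -I*√21905/3776 + 467686695333/1214 = 467686695333/1214 - I*√21905/3776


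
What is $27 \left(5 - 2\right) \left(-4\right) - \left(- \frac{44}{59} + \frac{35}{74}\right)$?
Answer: $- \frac{1413393}{4366} \approx -323.73$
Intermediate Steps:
$27 \left(5 - 2\right) \left(-4\right) - \left(- \frac{44}{59} + \frac{35}{74}\right) = 27 \cdot 3 \left(-4\right) - - \frac{1191}{4366} = 27 \left(-12\right) + \left(- \frac{35}{74} + \frac{44}{59}\right) = -324 + \frac{1191}{4366} = - \frac{1413393}{4366}$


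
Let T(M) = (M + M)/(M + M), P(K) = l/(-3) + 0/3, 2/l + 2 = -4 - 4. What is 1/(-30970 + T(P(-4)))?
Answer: -1/30969 ≈ -3.2290e-5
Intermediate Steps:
l = -1/5 (l = 2/(-2 + (-4 - 4)) = 2/(-2 - 8) = 2/(-10) = 2*(-1/10) = -1/5 ≈ -0.20000)
P(K) = 1/15 (P(K) = -1/5/(-3) + 0/3 = -1/5*(-1/3) + 0*(1/3) = 1/15 + 0 = 1/15)
T(M) = 1 (T(M) = (2*M)/((2*M)) = (2*M)*(1/(2*M)) = 1)
1/(-30970 + T(P(-4))) = 1/(-30970 + 1) = 1/(-30969) = -1/30969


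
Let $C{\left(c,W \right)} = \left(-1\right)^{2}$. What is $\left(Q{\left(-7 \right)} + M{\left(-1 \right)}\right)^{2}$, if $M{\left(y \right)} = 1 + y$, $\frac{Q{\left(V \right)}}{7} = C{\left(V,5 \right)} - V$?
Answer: $3136$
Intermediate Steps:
$C{\left(c,W \right)} = 1$
$Q{\left(V \right)} = 7 - 7 V$ ($Q{\left(V \right)} = 7 \left(1 - V\right) = 7 - 7 V$)
$\left(Q{\left(-7 \right)} + M{\left(-1 \right)}\right)^{2} = \left(\left(7 - -49\right) + \left(1 - 1\right)\right)^{2} = \left(\left(7 + 49\right) + 0\right)^{2} = \left(56 + 0\right)^{2} = 56^{2} = 3136$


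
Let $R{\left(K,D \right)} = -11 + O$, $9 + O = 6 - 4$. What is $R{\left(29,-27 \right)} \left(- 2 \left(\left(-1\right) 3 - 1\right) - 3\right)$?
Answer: $-90$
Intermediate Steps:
$O = -7$ ($O = -9 + \left(6 - 4\right) = -9 + 2 = -7$)
$R{\left(K,D \right)} = -18$ ($R{\left(K,D \right)} = -11 - 7 = -18$)
$R{\left(29,-27 \right)} \left(- 2 \left(\left(-1\right) 3 - 1\right) - 3\right) = - 18 \left(- 2 \left(\left(-1\right) 3 - 1\right) - 3\right) = - 18 \left(- 2 \left(-3 - 1\right) - 3\right) = - 18 \left(\left(-2\right) \left(-4\right) - 3\right) = - 18 \left(8 - 3\right) = \left(-18\right) 5 = -90$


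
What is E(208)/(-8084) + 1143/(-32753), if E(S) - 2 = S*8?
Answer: -31903255/132387626 ≈ -0.24098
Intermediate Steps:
E(S) = 2 + 8*S (E(S) = 2 + S*8 = 2 + 8*S)
E(208)/(-8084) + 1143/(-32753) = (2 + 8*208)/(-8084) + 1143/(-32753) = (2 + 1664)*(-1/8084) + 1143*(-1/32753) = 1666*(-1/8084) - 1143/32753 = -833/4042 - 1143/32753 = -31903255/132387626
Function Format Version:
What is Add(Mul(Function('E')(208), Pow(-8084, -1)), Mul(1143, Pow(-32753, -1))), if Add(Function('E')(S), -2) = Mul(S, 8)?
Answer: Rational(-31903255, 132387626) ≈ -0.24098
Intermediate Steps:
Function('E')(S) = Add(2, Mul(8, S)) (Function('E')(S) = Add(2, Mul(S, 8)) = Add(2, Mul(8, S)))
Add(Mul(Function('E')(208), Pow(-8084, -1)), Mul(1143, Pow(-32753, -1))) = Add(Mul(Add(2, Mul(8, 208)), Pow(-8084, -1)), Mul(1143, Pow(-32753, -1))) = Add(Mul(Add(2, 1664), Rational(-1, 8084)), Mul(1143, Rational(-1, 32753))) = Add(Mul(1666, Rational(-1, 8084)), Rational(-1143, 32753)) = Add(Rational(-833, 4042), Rational(-1143, 32753)) = Rational(-31903255, 132387626)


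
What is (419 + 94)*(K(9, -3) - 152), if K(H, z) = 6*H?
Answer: -50274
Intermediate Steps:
(419 + 94)*(K(9, -3) - 152) = (419 + 94)*(6*9 - 152) = 513*(54 - 152) = 513*(-98) = -50274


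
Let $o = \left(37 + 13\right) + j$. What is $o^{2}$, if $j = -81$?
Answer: $961$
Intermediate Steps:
$o = -31$ ($o = \left(37 + 13\right) - 81 = 50 - 81 = -31$)
$o^{2} = \left(-31\right)^{2} = 961$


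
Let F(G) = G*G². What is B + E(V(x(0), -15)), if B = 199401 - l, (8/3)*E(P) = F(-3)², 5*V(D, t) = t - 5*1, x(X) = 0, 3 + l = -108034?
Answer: 2461691/8 ≈ 3.0771e+5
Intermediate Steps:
l = -108037 (l = -3 - 108034 = -108037)
F(G) = G³
V(D, t) = -1 + t/5 (V(D, t) = (t - 5*1)/5 = (t - 5)/5 = (-5 + t)/5 = -1 + t/5)
E(P) = 2187/8 (E(P) = 3*((-3)³)²/8 = (3/8)*(-27)² = (3/8)*729 = 2187/8)
B = 307438 (B = 199401 - 1*(-108037) = 199401 + 108037 = 307438)
B + E(V(x(0), -15)) = 307438 + 2187/8 = 2461691/8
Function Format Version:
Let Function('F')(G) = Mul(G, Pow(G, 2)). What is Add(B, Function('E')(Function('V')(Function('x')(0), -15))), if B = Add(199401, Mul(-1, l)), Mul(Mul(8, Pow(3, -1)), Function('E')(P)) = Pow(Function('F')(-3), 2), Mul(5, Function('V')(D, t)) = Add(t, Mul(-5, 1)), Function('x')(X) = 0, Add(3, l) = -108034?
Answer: Rational(2461691, 8) ≈ 3.0771e+5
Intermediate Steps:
l = -108037 (l = Add(-3, -108034) = -108037)
Function('F')(G) = Pow(G, 3)
Function('V')(D, t) = Add(-1, Mul(Rational(1, 5), t)) (Function('V')(D, t) = Mul(Rational(1, 5), Add(t, Mul(-5, 1))) = Mul(Rational(1, 5), Add(t, -5)) = Mul(Rational(1, 5), Add(-5, t)) = Add(-1, Mul(Rational(1, 5), t)))
Function('E')(P) = Rational(2187, 8) (Function('E')(P) = Mul(Rational(3, 8), Pow(Pow(-3, 3), 2)) = Mul(Rational(3, 8), Pow(-27, 2)) = Mul(Rational(3, 8), 729) = Rational(2187, 8))
B = 307438 (B = Add(199401, Mul(-1, -108037)) = Add(199401, 108037) = 307438)
Add(B, Function('E')(Function('V')(Function('x')(0), -15))) = Add(307438, Rational(2187, 8)) = Rational(2461691, 8)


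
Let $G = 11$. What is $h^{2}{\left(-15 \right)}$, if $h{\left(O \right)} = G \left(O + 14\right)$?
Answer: $121$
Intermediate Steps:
$h{\left(O \right)} = 154 + 11 O$ ($h{\left(O \right)} = 11 \left(O + 14\right) = 11 \left(14 + O\right) = 154 + 11 O$)
$h^{2}{\left(-15 \right)} = \left(154 + 11 \left(-15\right)\right)^{2} = \left(154 - 165\right)^{2} = \left(-11\right)^{2} = 121$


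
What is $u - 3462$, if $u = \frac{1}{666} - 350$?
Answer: $- \frac{2538791}{666} \approx -3812.0$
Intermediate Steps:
$u = - \frac{233099}{666}$ ($u = \frac{1}{666} - 350 = - \frac{233099}{666} \approx -350.0$)
$u - 3462 = - \frac{233099}{666} - 3462 = - \frac{2538791}{666}$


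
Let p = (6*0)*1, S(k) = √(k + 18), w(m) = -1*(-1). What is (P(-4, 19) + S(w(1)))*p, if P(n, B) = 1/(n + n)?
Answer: 0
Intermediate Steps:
w(m) = 1
P(n, B) = 1/(2*n)
S(k) = √(18 + k)
p = 0 (p = 0*1 = 0)
(P(-4, 19) + S(w(1)))*p = ((½)/(-4) + √(18 + 1))*0 = ((½)*(-¼) + √19)*0 = (-⅛ + √19)*0 = 0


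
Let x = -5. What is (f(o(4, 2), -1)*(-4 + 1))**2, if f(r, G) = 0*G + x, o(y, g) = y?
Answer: 225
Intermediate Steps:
f(r, G) = -5 (f(r, G) = 0*G - 5 = 0 - 5 = -5)
(f(o(4, 2), -1)*(-4 + 1))**2 = (-5*(-4 + 1))**2 = (-5*(-3))**2 = 15**2 = 225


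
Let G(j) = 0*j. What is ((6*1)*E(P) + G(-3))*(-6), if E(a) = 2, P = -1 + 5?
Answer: -72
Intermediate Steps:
P = 4
G(j) = 0
((6*1)*E(P) + G(-3))*(-6) = ((6*1)*2 + 0)*(-6) = (6*2 + 0)*(-6) = (12 + 0)*(-6) = 12*(-6) = -72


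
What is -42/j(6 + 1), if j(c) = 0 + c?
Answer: -6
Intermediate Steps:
j(c) = c
-42/j(6 + 1) = -42/(6 + 1) = -42/7 = (⅐)*(-42) = -6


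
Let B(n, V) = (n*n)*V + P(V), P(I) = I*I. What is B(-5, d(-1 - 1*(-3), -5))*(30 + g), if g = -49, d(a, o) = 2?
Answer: -1026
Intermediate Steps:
P(I) = I²
B(n, V) = V² + V*n² (B(n, V) = (n*n)*V + V² = n²*V + V² = V*n² + V² = V² + V*n²)
B(-5, d(-1 - 1*(-3), -5))*(30 + g) = (2*(2 + (-5)²))*(30 - 49) = (2*(2 + 25))*(-19) = (2*27)*(-19) = 54*(-19) = -1026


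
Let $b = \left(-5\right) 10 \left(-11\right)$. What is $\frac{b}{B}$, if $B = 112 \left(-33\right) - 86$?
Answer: $- \frac{275}{1891} \approx -0.14543$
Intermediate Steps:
$b = 550$ ($b = \left(-50\right) \left(-11\right) = 550$)
$B = -3782$ ($B = -3696 - 86 = -3782$)
$\frac{b}{B} = \frac{550}{-3782} = 550 \left(- \frac{1}{3782}\right) = - \frac{275}{1891}$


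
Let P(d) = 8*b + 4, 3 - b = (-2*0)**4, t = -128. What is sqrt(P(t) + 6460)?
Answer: 2*sqrt(1622) ≈ 80.548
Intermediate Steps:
b = 3 (b = 3 - (-2*0)**4 = 3 - 1*0**4 = 3 - 1*0 = 3 + 0 = 3)
P(d) = 28 (P(d) = 8*3 + 4 = 24 + 4 = 28)
sqrt(P(t) + 6460) = sqrt(28 + 6460) = sqrt(6488) = 2*sqrt(1622)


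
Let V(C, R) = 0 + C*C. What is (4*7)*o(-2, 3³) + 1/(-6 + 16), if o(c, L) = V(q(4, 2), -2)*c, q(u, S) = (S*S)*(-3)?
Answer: -80639/10 ≈ -8063.9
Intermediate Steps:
q(u, S) = -3*S² (q(u, S) = S²*(-3) = -3*S²)
V(C, R) = C² (V(C, R) = 0 + C² = C²)
o(c, L) = 144*c (o(c, L) = (-3*2²)²*c = (-3*4)²*c = (-12)²*c = 144*c)
(4*7)*o(-2, 3³) + 1/(-6 + 16) = (4*7)*(144*(-2)) + 1/(-6 + 16) = 28*(-288) + 1/10 = -8064 + ⅒ = -80639/10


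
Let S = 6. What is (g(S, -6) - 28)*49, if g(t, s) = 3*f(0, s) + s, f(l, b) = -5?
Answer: -2401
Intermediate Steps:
g(t, s) = -15 + s (g(t, s) = 3*(-5) + s = -15 + s)
(g(S, -6) - 28)*49 = ((-15 - 6) - 28)*49 = (-21 - 28)*49 = -49*49 = -2401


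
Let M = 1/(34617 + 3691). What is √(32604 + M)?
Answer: √11961615854041/19154 ≈ 180.57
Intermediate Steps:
M = 1/38308 ≈ 2.6104e-5
√(32604 + M) = √(32604 + 1/38308) = √(1248994033/38308) = √11961615854041/19154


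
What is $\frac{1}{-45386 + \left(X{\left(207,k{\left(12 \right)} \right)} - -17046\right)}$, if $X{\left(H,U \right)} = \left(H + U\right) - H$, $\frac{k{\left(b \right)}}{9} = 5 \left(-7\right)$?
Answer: $- \frac{1}{28655} \approx -3.4898 \cdot 10^{-5}$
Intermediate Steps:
$k{\left(b \right)} = -315$ ($k{\left(b \right)} = 9 \cdot 5 \left(-7\right) = 9 \left(-35\right) = -315$)
$X{\left(H,U \right)} = U$
$\frac{1}{-45386 + \left(X{\left(207,k{\left(12 \right)} \right)} - -17046\right)} = \frac{1}{-45386 - -16731} = \frac{1}{-45386 + \left(-315 + 17046\right)} = \frac{1}{-45386 + 16731} = \frac{1}{-28655} = - \frac{1}{28655}$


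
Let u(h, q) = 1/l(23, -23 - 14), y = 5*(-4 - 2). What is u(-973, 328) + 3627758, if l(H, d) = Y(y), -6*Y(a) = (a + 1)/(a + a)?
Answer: 105204622/29 ≈ 3.6277e+6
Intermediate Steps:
y = -30 (y = 5*(-6) = -30)
Y(a) = -(1 + a)/(12*a) (Y(a) = -(a + 1)/(6*(a + a)) = -(1 + a)/(6*(2*a)) = -(1 + a)*1/(2*a)/6 = -(1 + a)/(12*a))
l(H, d) = -29/360 (l(H, d) = (1/12)*(-1 - 1*(-30))/(-30) = (1/12)*(-1/30)*(-1 + 30) = (1/12)*(-1/30)*29 = -29/360)
u(h, q) = -360/29 (u(h, q) = 1/(-29/360) = -360/29)
u(-973, 328) + 3627758 = -360/29 + 3627758 = 105204622/29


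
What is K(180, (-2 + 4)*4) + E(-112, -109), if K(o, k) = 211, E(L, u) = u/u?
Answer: 212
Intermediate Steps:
E(L, u) = 1
K(180, (-2 + 4)*4) + E(-112, -109) = 211 + 1 = 212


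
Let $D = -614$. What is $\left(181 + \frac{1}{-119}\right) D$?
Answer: $- \frac{13224332}{119} \approx -1.1113 \cdot 10^{5}$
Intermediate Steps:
$\left(181 + \frac{1}{-119}\right) D = \left(181 + \frac{1}{-119}\right) \left(-614\right) = \left(181 - \frac{1}{119}\right) \left(-614\right) = \frac{21538}{119} \left(-614\right) = - \frac{13224332}{119}$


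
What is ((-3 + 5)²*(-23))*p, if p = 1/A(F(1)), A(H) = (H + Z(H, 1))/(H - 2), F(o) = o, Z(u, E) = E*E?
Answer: 46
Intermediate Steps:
Z(u, E) = E²
A(H) = (1 + H)/(-2 + H) (A(H) = (H + 1²)/(H - 2) = (H + 1)/(-2 + H) = (1 + H)/(-2 + H))
p = -½ (p = 1/((1 + 1)/(-2 + 1)) = 1/(2/(-1)) = 1/(-1*2) = 1/(-2) = -½ ≈ -0.50000)
((-3 + 5)²*(-23))*p = ((-3 + 5)²*(-23))*(-½) = (2²*(-23))*(-½) = (4*(-23))*(-½) = -92*(-½) = 46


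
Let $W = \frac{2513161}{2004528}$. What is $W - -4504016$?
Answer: $\frac{9028428697609}{2004528} \approx 4.504 \cdot 10^{6}$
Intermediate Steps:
$W = \frac{2513161}{2004528}$ ($W = 2513161 \cdot \frac{1}{2004528} = \frac{2513161}{2004528} \approx 1.2537$)
$W - -4504016 = \frac{2513161}{2004528} - -4504016 = \frac{2513161}{2004528} + 4504016 = \frac{9028428697609}{2004528}$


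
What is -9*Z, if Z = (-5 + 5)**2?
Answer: 0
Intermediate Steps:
Z = 0 (Z = 0**2 = 0)
-9*Z = -9*0 = 0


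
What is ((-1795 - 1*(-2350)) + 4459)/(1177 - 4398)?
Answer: -5014/3221 ≈ -1.5567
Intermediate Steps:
((-1795 - 1*(-2350)) + 4459)/(1177 - 4398) = ((-1795 + 2350) + 4459)/(-3221) = (555 + 4459)*(-1/3221) = 5014*(-1/3221) = -5014/3221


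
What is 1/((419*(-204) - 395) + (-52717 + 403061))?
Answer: 1/264473 ≈ 3.7811e-6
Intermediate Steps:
1/((419*(-204) - 395) + (-52717 + 403061)) = 1/((-85476 - 395) + 350344) = 1/(-85871 + 350344) = 1/264473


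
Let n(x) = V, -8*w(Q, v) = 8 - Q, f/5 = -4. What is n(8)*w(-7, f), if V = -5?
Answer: 75/8 ≈ 9.3750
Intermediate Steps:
f = -20 (f = 5*(-4) = -20)
w(Q, v) = -1 + Q/8 (w(Q, v) = -(8 - Q)/8 = -1 + Q/8)
n(x) = -5
n(8)*w(-7, f) = -5*(-1 + (⅛)*(-7)) = -5*(-1 - 7/8) = -5*(-15/8) = 75/8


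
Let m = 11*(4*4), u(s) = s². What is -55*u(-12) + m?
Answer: -7744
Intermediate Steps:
m = 176 (m = 11*16 = 176)
-55*u(-12) + m = -55*(-12)² + 176 = -55*144 + 176 = -7920 + 176 = -7744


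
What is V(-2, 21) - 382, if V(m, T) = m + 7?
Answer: -377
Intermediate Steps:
V(m, T) = 7 + m
V(-2, 21) - 382 = (7 - 2) - 382 = 5 - 382 = -377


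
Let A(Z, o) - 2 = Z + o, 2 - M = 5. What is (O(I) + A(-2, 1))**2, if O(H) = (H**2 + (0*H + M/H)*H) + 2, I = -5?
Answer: 625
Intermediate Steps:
M = -3 (M = 2 - 1*5 = 2 - 5 = -3)
O(H) = -1 + H**2 (O(H) = (H**2 + (0*H - 3/H)*H) + 2 = (H**2 + (0 - 3/H)*H) + 2 = (H**2 + (-3/H)*H) + 2 = (H**2 - 3) + 2 = (-3 + H**2) + 2 = -1 + H**2)
A(Z, o) = 2 + Z + o (A(Z, o) = 2 + (Z + o) = 2 + Z + o)
(O(I) + A(-2, 1))**2 = ((-1 + (-5)**2) + (2 - 2 + 1))**2 = ((-1 + 25) + 1)**2 = (24 + 1)**2 = 25**2 = 625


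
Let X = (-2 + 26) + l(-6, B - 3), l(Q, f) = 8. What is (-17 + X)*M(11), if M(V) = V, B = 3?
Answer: 165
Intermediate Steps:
X = 32 (X = (-2 + 26) + 8 = 24 + 8 = 32)
(-17 + X)*M(11) = (-17 + 32)*11 = 15*11 = 165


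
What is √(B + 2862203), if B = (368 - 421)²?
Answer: 2*√716253 ≈ 1692.6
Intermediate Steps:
B = 2809 (B = (-53)² = 2809)
√(B + 2862203) = √(2809 + 2862203) = √2865012 = 2*√716253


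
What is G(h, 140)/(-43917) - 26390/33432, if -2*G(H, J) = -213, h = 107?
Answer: -27679289/34957932 ≈ -0.79179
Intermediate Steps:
G(H, J) = 213/2 (G(H, J) = -½*(-213) = 213/2)
G(h, 140)/(-43917) - 26390/33432 = (213/2)/(-43917) - 26390/33432 = (213/2)*(-1/43917) - 26390*1/33432 = -71/29278 - 1885/2388 = -27679289/34957932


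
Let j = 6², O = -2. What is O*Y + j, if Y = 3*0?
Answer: 36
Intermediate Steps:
Y = 0
j = 36
O*Y + j = -2*0 + 36 = 0 + 36 = 36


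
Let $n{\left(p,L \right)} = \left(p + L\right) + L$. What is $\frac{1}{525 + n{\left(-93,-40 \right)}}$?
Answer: $\frac{1}{352} \approx 0.0028409$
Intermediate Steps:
$n{\left(p,L \right)} = p + 2 L$ ($n{\left(p,L \right)} = \left(L + p\right) + L = p + 2 L$)
$\frac{1}{525 + n{\left(-93,-40 \right)}} = \frac{1}{525 + \left(-93 + 2 \left(-40\right)\right)} = \frac{1}{525 - 173} = \frac{1}{352}$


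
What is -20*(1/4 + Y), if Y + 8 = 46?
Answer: -765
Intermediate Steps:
Y = 38 (Y = -8 + 46 = 38)
-20*(1/4 + Y) = -20*(1/4 + 38) = -20*(¼ + 38) = -20*153/4 = -765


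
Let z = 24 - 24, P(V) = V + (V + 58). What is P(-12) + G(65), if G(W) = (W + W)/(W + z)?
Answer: 36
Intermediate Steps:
P(V) = 58 + 2*V (P(V) = V + (58 + V) = 58 + 2*V)
z = 0
G(W) = 2 (G(W) = (W + W)/(W + 0) = (2*W)/W = 2)
P(-12) + G(65) = (58 + 2*(-12)) + 2 = (58 - 24) + 2 = 34 + 2 = 36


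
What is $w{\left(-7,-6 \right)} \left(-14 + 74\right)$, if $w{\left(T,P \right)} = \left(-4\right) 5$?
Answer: $-1200$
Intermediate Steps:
$w{\left(T,P \right)} = -20$
$w{\left(-7,-6 \right)} \left(-14 + 74\right) = - 20 \left(-14 + 74\right) = \left(-20\right) 60 = -1200$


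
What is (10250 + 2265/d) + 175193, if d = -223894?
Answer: 41519572777/223894 ≈ 1.8544e+5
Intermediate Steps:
(10250 + 2265/d) + 175193 = (10250 + 2265/(-223894)) + 175193 = (10250 + 2265*(-1/223894)) + 175193 = (10250 - 2265/223894) + 175193 = 2294911235/223894 + 175193 = 41519572777/223894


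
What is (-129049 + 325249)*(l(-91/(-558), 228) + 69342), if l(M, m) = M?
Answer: 421752904300/31 ≈ 1.3605e+10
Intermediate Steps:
(-129049 + 325249)*(l(-91/(-558), 228) + 69342) = (-129049 + 325249)*(-91/(-558) + 69342) = 196200*(-91*(-1/558) + 69342) = 196200*(91/558 + 69342) = 196200*(38692927/558) = 421752904300/31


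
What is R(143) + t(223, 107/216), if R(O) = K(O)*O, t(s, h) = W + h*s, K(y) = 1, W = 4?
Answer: 55613/216 ≈ 257.47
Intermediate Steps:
t(s, h) = 4 + h*s
R(O) = O (R(O) = 1*O = O)
R(143) + t(223, 107/216) = 143 + (4 + (107/216)*223) = 143 + (4 + 23861/216) = 143 + 24725/216 = 55613/216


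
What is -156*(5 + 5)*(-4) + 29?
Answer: 6269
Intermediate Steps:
-156*(5 + 5)*(-4) + 29 = -1560*(-4) + 29 = -156*(-40) + 29 = 6240 + 29 = 6269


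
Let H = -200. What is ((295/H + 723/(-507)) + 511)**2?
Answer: 11797500693001/45697600 ≈ 2.5816e+5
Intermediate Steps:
((295/H + 723/(-507)) + 511)**2 = ((295/(-200) + 723/(-507)) + 511)**2 = ((295*(-1/200) + 723*(-1/507)) + 511)**2 = ((-59/40 - 241/169) + 511)**2 = (-19611/6760 + 511)**2 = (3434749/6760)**2 = 11797500693001/45697600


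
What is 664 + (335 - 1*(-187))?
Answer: 1186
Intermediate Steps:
664 + (335 - 1*(-187)) = 664 + (335 + 187) = 664 + 522 = 1186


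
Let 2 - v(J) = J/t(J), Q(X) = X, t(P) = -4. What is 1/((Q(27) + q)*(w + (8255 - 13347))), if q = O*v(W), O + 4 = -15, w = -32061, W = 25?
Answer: 4/19282407 ≈ 2.0744e-7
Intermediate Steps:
v(J) = 2 + J/4 (v(J) = 2 - J/(-4) = 2 - J*(-1)/4 = 2 - (-1)*J/4 = 2 + J/4)
O = -19 (O = -4 - 15 = -19)
q = -627/4 (q = -19*(2 + (¼)*25) = -19*(2 + 25/4) = -19*33/4 = -627/4 ≈ -156.75)
1/((Q(27) + q)*(w + (8255 - 13347))) = 1/((27 - 627/4)*(-32061 + (8255 - 13347))) = 1/(-519*(-32061 - 5092)/4) = 1/(-519/4*(-37153)) = 1/(19282407/4) = 4/19282407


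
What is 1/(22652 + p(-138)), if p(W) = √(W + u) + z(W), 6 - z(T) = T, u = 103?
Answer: 22796/519657651 - I*√35/519657651 ≈ 4.3867e-5 - 1.1385e-8*I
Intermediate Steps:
z(T) = 6 - T
p(W) = 6 + √(103 + W) - W (p(W) = √(W + 103) + (6 - W) = √(103 + W) + (6 - W) = 6 + √(103 + W) - W)
1/(22652 + p(-138)) = 1/(22652 + (6 + √(103 - 138) - 1*(-138))) = 1/(22652 + (6 + √(-35) + 138)) = 1/(22652 + (6 + I*√35 + 138)) = 1/(22652 + (144 + I*√35)) = 1/(22796 + I*√35)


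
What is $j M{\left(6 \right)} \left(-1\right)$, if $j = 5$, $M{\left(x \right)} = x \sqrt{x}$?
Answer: $- 30 \sqrt{6} \approx -73.485$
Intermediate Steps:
$M{\left(x \right)} = x^{\frac{3}{2}}$
$j M{\left(6 \right)} \left(-1\right) = 5 \cdot 6^{\frac{3}{2}} \left(-1\right) = 5 \cdot 6 \sqrt{6} \left(-1\right) = 30 \sqrt{6} \left(-1\right) = - 30 \sqrt{6}$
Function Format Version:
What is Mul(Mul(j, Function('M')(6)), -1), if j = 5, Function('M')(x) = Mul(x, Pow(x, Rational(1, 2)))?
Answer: Mul(-30, Pow(6, Rational(1, 2))) ≈ -73.485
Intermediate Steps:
Function('M')(x) = Pow(x, Rational(3, 2))
Mul(Mul(j, Function('M')(6)), -1) = Mul(Mul(5, Pow(6, Rational(3, 2))), -1) = Mul(Mul(5, Mul(6, Pow(6, Rational(1, 2)))), -1) = Mul(Mul(30, Pow(6, Rational(1, 2))), -1) = Mul(-30, Pow(6, Rational(1, 2)))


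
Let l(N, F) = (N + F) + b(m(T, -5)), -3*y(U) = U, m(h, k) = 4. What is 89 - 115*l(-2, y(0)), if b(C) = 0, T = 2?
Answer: 319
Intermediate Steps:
y(U) = -U/3
l(N, F) = F + N (l(N, F) = (N + F) + 0 = (F + N) + 0 = F + N)
89 - 115*l(-2, y(0)) = 89 - 115*(-1/3*0 - 2) = 89 - 115*(0 - 2) = 89 - 115*(-2) = 89 + 230 = 319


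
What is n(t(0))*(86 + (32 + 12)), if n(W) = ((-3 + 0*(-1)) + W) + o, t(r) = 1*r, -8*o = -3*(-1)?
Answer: -1755/4 ≈ -438.75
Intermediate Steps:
o = -3/8 (o = -(-3)*(-1)/8 = -1/8*3 = -3/8 ≈ -0.37500)
t(r) = r
n(W) = -27/8 + W (n(W) = ((-3 + 0*(-1)) + W) - 3/8 = ((-3 + 0) + W) - 3/8 = (-3 + W) - 3/8 = -27/8 + W)
n(t(0))*(86 + (32 + 12)) = (-27/8 + 0)*(86 + (32 + 12)) = -27*(86 + 44)/8 = -27/8*130 = -1755/4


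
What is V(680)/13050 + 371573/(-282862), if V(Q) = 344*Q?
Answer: 6131805139/369134910 ≈ 16.611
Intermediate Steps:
V(680)/13050 + 371573/(-282862) = (344*680)/13050 + 371573/(-282862) = 233920*(1/13050) + 371573*(-1/282862) = 23392/1305 - 371573/282862 = 6131805139/369134910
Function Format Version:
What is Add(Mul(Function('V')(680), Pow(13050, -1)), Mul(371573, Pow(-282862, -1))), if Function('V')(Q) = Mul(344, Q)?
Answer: Rational(6131805139, 369134910) ≈ 16.611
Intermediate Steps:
Add(Mul(Function('V')(680), Pow(13050, -1)), Mul(371573, Pow(-282862, -1))) = Add(Mul(Mul(344, 680), Pow(13050, -1)), Mul(371573, Pow(-282862, -1))) = Add(Mul(233920, Rational(1, 13050)), Mul(371573, Rational(-1, 282862))) = Add(Rational(23392, 1305), Rational(-371573, 282862)) = Rational(6131805139, 369134910)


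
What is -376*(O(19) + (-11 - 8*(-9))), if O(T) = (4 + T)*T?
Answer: -187248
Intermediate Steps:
O(T) = T*(4 + T)
-376*(O(19) + (-11 - 8*(-9))) = -376*(19*(4 + 19) + (-11 - 8*(-9))) = -376*(19*23 + (-11 + 72)) = -376*(437 + 61) = -376*498 = -187248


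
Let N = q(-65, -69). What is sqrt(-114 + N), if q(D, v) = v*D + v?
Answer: 3*sqrt(478) ≈ 65.590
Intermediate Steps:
q(D, v) = v + D*v (q(D, v) = D*v + v = v + D*v)
N = 4416 (N = -69*(1 - 65) = -69*(-64) = 4416)
sqrt(-114 + N) = sqrt(-114 + 4416) = sqrt(4302) = 3*sqrt(478)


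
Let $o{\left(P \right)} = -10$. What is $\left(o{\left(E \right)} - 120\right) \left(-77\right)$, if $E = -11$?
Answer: $10010$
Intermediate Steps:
$\left(o{\left(E \right)} - 120\right) \left(-77\right) = \left(-10 - 120\right) \left(-77\right) = \left(-130\right) \left(-77\right) = 10010$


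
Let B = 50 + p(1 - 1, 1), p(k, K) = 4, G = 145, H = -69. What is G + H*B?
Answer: -3581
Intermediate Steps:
B = 54 (B = 50 + 4 = 54)
G + H*B = 145 - 69*54 = 145 - 3726 = -3581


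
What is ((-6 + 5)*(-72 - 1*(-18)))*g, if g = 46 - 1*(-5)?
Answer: 2754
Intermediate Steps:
g = 51 (g = 46 + 5 = 51)
((-6 + 5)*(-72 - 1*(-18)))*g = ((-6 + 5)*(-72 - 1*(-18)))*51 = ((-1*6 + 5)*(-72 + 18))*51 = ((-6 + 5)*(-54))*51 = -1*(-54)*51 = 54*51 = 2754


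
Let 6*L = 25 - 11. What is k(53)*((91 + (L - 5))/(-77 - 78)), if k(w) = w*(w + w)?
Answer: -297754/93 ≈ -3201.7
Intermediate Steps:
L = 7/3 (L = (25 - 11)/6 = (⅙)*14 = 7/3 ≈ 2.3333)
k(w) = 2*w² (k(w) = w*(2*w) = 2*w²)
k(53)*((91 + (L - 5))/(-77 - 78)) = (2*53²)*((91 + (7/3 - 5))/(-77 - 78)) = (2*2809)*((91 - 8/3)/(-155)) = 5618*((265/3)*(-1/155)) = 5618*(-53/93) = -297754/93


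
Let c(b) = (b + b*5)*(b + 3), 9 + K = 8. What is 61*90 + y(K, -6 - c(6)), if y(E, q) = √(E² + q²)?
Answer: 5490 + √108901 ≈ 5820.0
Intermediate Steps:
K = -1 (K = -9 + 8 = -1)
c(b) = 6*b*(3 + b) (c(b) = (b + 5*b)*(3 + b) = (6*b)*(3 + b) = 6*b*(3 + b))
61*90 + y(K, -6 - c(6)) = 61*90 + √((-1)² + (-6 - 6*6*(3 + 6))²) = 5490 + √(1 + (-6 - 6*6*9)²) = 5490 + √(1 + (-6 - 1*324)²) = 5490 + √(1 + (-6 - 324)²) = 5490 + √(1 + (-330)²) = 5490 + √(1 + 108900) = 5490 + √108901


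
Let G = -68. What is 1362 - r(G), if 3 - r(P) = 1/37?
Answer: 50284/37 ≈ 1359.0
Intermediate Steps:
r(P) = 110/37 (r(P) = 3 - 1/37 = 110/37)
1362 - r(G) = 1362 - 1*110/37 = 1362 - 110/37 = 50284/37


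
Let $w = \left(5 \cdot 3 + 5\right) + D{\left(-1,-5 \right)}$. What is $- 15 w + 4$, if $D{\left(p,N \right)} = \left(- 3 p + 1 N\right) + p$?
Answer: $-251$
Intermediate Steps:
$D{\left(p,N \right)} = N - 2 p$ ($D{\left(p,N \right)} = \left(- 3 p + N\right) + p = \left(N - 3 p\right) + p = N - 2 p$)
$w = 17$ ($w = \left(5 \cdot 3 + 5\right) - 3 = \left(15 + 5\right) + \left(-5 + 2\right) = 20 - 3 = 17$)
$- 15 w + 4 = \left(-15\right) 17 + 4 = -255 + 4 = -251$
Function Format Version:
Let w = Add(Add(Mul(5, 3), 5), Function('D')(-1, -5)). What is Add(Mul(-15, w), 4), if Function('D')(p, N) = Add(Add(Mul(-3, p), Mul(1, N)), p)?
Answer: -251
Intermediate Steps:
Function('D')(p, N) = Add(N, Mul(-2, p)) (Function('D')(p, N) = Add(Add(Mul(-3, p), N), p) = Add(Add(N, Mul(-3, p)), p) = Add(N, Mul(-2, p)))
w = 17 (w = Add(Add(Mul(5, 3), 5), Add(-5, Mul(-2, -1))) = Add(Add(15, 5), Add(-5, 2)) = Add(20, -3) = 17)
Add(Mul(-15, w), 4) = Add(Mul(-15, 17), 4) = Add(-255, 4) = -251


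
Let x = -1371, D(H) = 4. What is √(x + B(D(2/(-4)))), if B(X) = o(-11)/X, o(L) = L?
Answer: I*√5495/2 ≈ 37.064*I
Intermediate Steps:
B(X) = -11/X
√(x + B(D(2/(-4)))) = √(-1371 - 11/4) = √(-5495/4) = I*√5495/2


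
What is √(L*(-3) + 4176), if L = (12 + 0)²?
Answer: 12*√26 ≈ 61.188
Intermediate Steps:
L = 144 (L = 12² = 144)
√(L*(-3) + 4176) = √(144*(-3) + 4176) = √(-432 + 4176) = √3744 = 12*√26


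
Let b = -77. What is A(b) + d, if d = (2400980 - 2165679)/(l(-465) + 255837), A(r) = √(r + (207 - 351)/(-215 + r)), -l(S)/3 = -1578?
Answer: 235301/260571 + I*√407705/73 ≈ 0.90302 + 8.7468*I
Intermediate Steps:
l(S) = 4734 (l(S) = -3*(-1578) = 4734)
A(r) = √(r - 144/(-215 + r))
d = 235301/260571 (d = (2400980 - 2165679)/(4734 + 255837) = 235301/260571 ≈ 0.90302)
A(b) + d = √((-144 - 77*(-215 - 77))/(-215 - 77)) + 235301/260571 = √((-144 - 77*(-292))/(-292)) + 235301/260571 = √(-(-144 + 22484)/292) + 235301/260571 = √(-1/292*22340) + 235301/260571 = √(-5585/73) + 235301/260571 = I*√407705/73 + 235301/260571 = 235301/260571 + I*√407705/73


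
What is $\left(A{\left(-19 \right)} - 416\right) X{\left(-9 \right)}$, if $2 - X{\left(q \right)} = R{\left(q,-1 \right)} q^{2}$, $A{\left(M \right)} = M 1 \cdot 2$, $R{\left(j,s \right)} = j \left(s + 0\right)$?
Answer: $330058$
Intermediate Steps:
$R{\left(j,s \right)} = j s$
$A{\left(M \right)} = 2 M$ ($A{\left(M \right)} = M 2 = 2 M$)
$X{\left(q \right)} = 2 + q^{3}$ ($X{\left(q \right)} = 2 - q \left(-1\right) q^{2} = 2 - - q q^{2} = 2 - - q^{3} = 2 + q^{3}$)
$\left(A{\left(-19 \right)} - 416\right) X{\left(-9 \right)} = \left(2 \left(-19\right) - 416\right) \left(2 + \left(-9\right)^{3}\right) = \left(-38 - 416\right) \left(2 - 729\right) = \left(-454\right) \left(-727\right) = 330058$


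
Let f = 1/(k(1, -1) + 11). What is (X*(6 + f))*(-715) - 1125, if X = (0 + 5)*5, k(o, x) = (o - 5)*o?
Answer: -776500/7 ≈ -1.1093e+5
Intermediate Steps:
k(o, x) = o*(-5 + o) (k(o, x) = (-5 + o)*o = o*(-5 + o))
X = 25 (X = 5*5 = 25)
f = ⅐ (f = 1/(1*(-5 + 1) + 11) = 1/(1*(-4) + 11) = 1/(-4 + 11) = 1/7 = ⅐ ≈ 0.14286)
(X*(6 + f))*(-715) - 1125 = (25*(6 + ⅐))*(-715) - 1125 = (25*(43/7))*(-715) - 1125 = (1075/7)*(-715) - 1125 = -768625/7 - 1125 = -776500/7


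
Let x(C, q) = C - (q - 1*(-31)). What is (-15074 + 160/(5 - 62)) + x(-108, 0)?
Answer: -867301/57 ≈ -15216.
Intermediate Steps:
x(C, q) = -31 + C - q (x(C, q) = C - (q + 31) = C - (31 + q) = C + (-31 - q) = -31 + C - q)
(-15074 + 160/(5 - 62)) + x(-108, 0) = (-15074 + 160/(5 - 62)) + (-31 - 108 - 1*0) = (-15074 + 160/(-57)) + (-31 - 108 + 0) = (-15074 + 160*(-1/57)) - 139 = (-15074 - 160/57) - 139 = -859378/57 - 139 = -867301/57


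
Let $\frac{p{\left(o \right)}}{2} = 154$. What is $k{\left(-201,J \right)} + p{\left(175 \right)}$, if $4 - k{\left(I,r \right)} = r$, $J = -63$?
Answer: $375$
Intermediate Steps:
$p{\left(o \right)} = 308$ ($p{\left(o \right)} = 2 \cdot 154 = 308$)
$k{\left(I,r \right)} = 4 - r$
$k{\left(-201,J \right)} + p{\left(175 \right)} = \left(4 - -63\right) + 308 = \left(4 + 63\right) + 308 = 67 + 308 = 375$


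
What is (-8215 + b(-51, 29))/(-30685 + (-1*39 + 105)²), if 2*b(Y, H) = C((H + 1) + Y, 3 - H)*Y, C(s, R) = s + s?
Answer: 7144/26329 ≈ 0.27134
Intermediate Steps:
C(s, R) = 2*s
b(Y, H) = Y*(2 + 2*H + 2*Y)/2 (b(Y, H) = ((2*((H + 1) + Y))*Y)/2 = ((2*((1 + H) + Y))*Y)/2 = ((2*(1 + H + Y))*Y)/2 = ((2 + 2*H + 2*Y)*Y)/2 = (Y*(2 + 2*H + 2*Y))/2 = Y*(2 + 2*H + 2*Y)/2)
(-8215 + b(-51, 29))/(-30685 + (-1*39 + 105)²) = (-8215 - 51*(1 + 29 - 51))/(-30685 + (-1*39 + 105)²) = (-8215 - 51*(-21))/(-30685 + (-39 + 105)²) = (-8215 + 1071)/(-30685 + 66²) = -7144/(-30685 + 4356) = -7144/(-26329) = -7144*(-1/26329) = 7144/26329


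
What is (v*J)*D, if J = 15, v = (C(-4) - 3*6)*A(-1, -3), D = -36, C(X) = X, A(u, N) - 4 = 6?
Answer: 118800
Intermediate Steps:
A(u, N) = 10 (A(u, N) = 4 + 6 = 10)
v = -220 (v = (-4 - 3*6)*10 = (-4 - 18)*10 = -22*10 = -220)
(v*J)*D = -220*15*(-36) = -3300*(-36) = 118800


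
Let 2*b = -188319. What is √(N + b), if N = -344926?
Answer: I*√1756342/2 ≈ 662.63*I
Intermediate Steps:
b = -188319/2 (b = (½)*(-188319) = -188319/2 ≈ -94160.)
√(N + b) = √(-344926 - 188319/2) = √(-878171/2) = I*√1756342/2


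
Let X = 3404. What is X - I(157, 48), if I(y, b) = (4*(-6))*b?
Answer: 4556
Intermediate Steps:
I(y, b) = -24*b
X - I(157, 48) = 3404 - (-24)*48 = 3404 - 1*(-1152) = 3404 + 1152 = 4556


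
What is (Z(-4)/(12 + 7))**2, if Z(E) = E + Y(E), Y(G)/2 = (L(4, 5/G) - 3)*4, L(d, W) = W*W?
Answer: 961/1444 ≈ 0.66551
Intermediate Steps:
L(d, W) = W**2
Y(G) = -24 + 200/G**2 (Y(G) = 2*(((5/G)**2 - 3)*4) = 2*((25/G**2 - 3)*4) = 2*((-3 + 25/G**2)*4) = 2*(-12 + 100/G**2) = -24 + 200/G**2)
Z(E) = -24 + E + 200/E**2 (Z(E) = E + (-24 + 200/E**2) = -24 + E + 200/E**2)
(Z(-4)/(12 + 7))**2 = ((-24 - 4 + 200/(-4)**2)/(12 + 7))**2 = ((-24 - 4 + 200*(1/16))/19)**2 = ((-24 - 4 + 25/2)/19)**2 = ((1/19)*(-31/2))**2 = (-31/38)**2 = 961/1444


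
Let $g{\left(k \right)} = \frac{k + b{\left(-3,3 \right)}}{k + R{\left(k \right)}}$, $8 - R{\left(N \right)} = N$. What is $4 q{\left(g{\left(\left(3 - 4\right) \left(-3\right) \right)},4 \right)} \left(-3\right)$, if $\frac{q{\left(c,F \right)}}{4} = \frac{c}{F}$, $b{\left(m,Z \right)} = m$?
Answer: $0$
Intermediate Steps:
$R{\left(N \right)} = 8 - N$
$g{\left(k \right)} = - \frac{3}{8} + \frac{k}{8}$ ($g{\left(k \right)} = \frac{k - 3}{k - \left(-8 + k\right)} = \frac{-3 + k}{8} = \left(-3 + k\right) \frac{1}{8} = - \frac{3}{8} + \frac{k}{8}$)
$q{\left(c,F \right)} = \frac{4 c}{F}$ ($q{\left(c,F \right)} = 4 \frac{c}{F} = \frac{4 c}{F}$)
$4 q{\left(g{\left(\left(3 - 4\right) \left(-3\right) \right)},4 \right)} \left(-3\right) = 4 \frac{4 \left(- \frac{3}{8} + \frac{\left(3 - 4\right) \left(-3\right)}{8}\right)}{4} \left(-3\right) = 4 \cdot 4 \left(- \frac{3}{8} + \frac{\left(-1\right) \left(-3\right)}{8}\right) \frac{1}{4} \left(-3\right) = 4 \cdot 4 \left(- \frac{3}{8} + \frac{1}{8} \cdot 3\right) \frac{1}{4} \left(-3\right) = 4 \cdot 4 \left(- \frac{3}{8} + \frac{3}{8}\right) \frac{1}{4} \left(-3\right) = 4 \cdot 4 \cdot 0 \cdot \frac{1}{4} \left(-3\right) = 4 \cdot 0 \left(-3\right) = 0 \left(-3\right) = 0$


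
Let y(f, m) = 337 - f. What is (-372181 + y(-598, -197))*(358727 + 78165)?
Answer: -162194407432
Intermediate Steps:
(-372181 + y(-598, -197))*(358727 + 78165) = (-372181 + (337 - 1*(-598)))*(358727 + 78165) = (-372181 + (337 + 598))*436892 = (-372181 + 935)*436892 = -371246*436892 = -162194407432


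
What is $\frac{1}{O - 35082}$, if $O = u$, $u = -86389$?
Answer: $- \frac{1}{121471} \approx -8.2324 \cdot 10^{-6}$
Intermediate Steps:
$O = -86389$
$\frac{1}{O - 35082} = \frac{1}{-86389 - 35082} = \frac{1}{-121471} = - \frac{1}{121471}$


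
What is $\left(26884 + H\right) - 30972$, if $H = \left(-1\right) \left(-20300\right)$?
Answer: $16212$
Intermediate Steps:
$H = 20300$
$\left(26884 + H\right) - 30972 = \left(26884 + 20300\right) - 30972 = 47184 - 30972 = 16212$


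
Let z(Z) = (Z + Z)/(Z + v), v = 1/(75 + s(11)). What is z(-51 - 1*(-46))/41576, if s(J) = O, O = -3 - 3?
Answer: 345/7151072 ≈ 4.8244e-5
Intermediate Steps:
O = -6
s(J) = -6
v = 1/69 (v = 1/(75 - 6) = 1/69 ≈ 0.014493)
z(Z) = 2*Z/(1/69 + Z) (z(Z) = (Z + Z)/(Z + 1/69) = (2*Z)/(1/69 + Z) = 2*Z/(1/69 + Z))
z(-51 - 1*(-46))/41576 = (138*(-51 - 1*(-46))/(1 + 69*(-51 - 1*(-46))))/41576 = (138*(-51 + 46)/(1 + 69*(-51 + 46)))*(1/41576) = (138*(-5)/(1 + 69*(-5)))*(1/41576) = (138*(-5)/(1 - 345))*(1/41576) = (138*(-5)/(-344))*(1/41576) = (138*(-5)*(-1/344))*(1/41576) = (345/172)*(1/41576) = 345/7151072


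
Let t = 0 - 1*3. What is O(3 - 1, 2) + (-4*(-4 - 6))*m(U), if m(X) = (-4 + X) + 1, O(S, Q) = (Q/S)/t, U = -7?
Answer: -1201/3 ≈ -400.33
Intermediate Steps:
t = -3 (t = 0 - 3 = -3)
O(S, Q) = -Q/(3*S) (O(S, Q) = (Q/S)/(-3) = (Q/S)*(-⅓) = -Q/(3*S))
m(X) = -3 + X
O(3 - 1, 2) + (-4*(-4 - 6))*m(U) = -⅓*2/(3 - 1) + (-4*(-4 - 6))*(-3 - 7) = -⅓*2/2 - 4*(-10)*(-10) = -⅓*2*½ + 40*(-10) = -⅓ - 400 = -1201/3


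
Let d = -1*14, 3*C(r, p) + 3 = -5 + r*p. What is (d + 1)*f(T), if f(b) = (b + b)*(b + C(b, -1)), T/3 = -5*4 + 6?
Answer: -33488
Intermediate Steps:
C(r, p) = -8/3 + p*r/3 (C(r, p) = -1 + (-5 + r*p)/3 = -1 + (-5 + p*r)/3 = -1 + (-5/3 + p*r/3) = -8/3 + p*r/3)
T = -42 (T = 3*(-5*4 + 6) = 3*(-20 + 6) = 3*(-14) = -42)
d = -14
f(b) = 2*b*(-8/3 + 2*b/3) (f(b) = (b + b)*(b + (-8/3 + (⅓)*(-1)*b)) = (2*b)*(b + (-8/3 - b/3)) = (2*b)*(-8/3 + 2*b/3) = 2*b*(-8/3 + 2*b/3))
(d + 1)*f(T) = (-14 + 1)*((4/3)*(-42)*(-4 - 42)) = -52*(-42)*(-46)/3 = -13*2576 = -33488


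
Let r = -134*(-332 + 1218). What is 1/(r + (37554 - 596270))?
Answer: -1/677440 ≈ -1.4761e-6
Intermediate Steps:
r = -118724 (r = -134*886 = -118724)
1/(r + (37554 - 596270)) = 1/(-118724 + (37554 - 596270)) = 1/(-118724 - 558716) = 1/(-677440) = -1/677440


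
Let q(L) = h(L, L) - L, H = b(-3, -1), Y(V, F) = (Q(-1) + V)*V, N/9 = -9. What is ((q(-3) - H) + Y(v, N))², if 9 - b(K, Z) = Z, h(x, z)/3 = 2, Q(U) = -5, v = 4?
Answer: 25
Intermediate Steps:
N = -81 (N = 9*(-9) = -81)
h(x, z) = 6 (h(x, z) = 3*2 = 6)
b(K, Z) = 9 - Z
Y(V, F) = V*(-5 + V) (Y(V, F) = (-5 + V)*V = V*(-5 + V))
H = 10 (H = 9 - 1*(-1) = 9 + 1 = 10)
q(L) = 6 - L
((q(-3) - H) + Y(v, N))² = (((6 - 1*(-3)) - 1*10) + 4*(-5 + 4))² = (((6 + 3) - 10) + 4*(-1))² = ((9 - 10) - 4)² = (-1 - 4)² = (-5)² = 25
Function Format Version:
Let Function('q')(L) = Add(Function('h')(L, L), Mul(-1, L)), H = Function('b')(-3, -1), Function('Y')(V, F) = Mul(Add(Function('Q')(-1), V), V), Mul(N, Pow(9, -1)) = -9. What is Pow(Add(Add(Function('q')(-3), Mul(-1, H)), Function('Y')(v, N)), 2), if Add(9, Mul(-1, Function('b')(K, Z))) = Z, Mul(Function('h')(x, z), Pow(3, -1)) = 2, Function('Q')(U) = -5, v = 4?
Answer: 25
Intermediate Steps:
N = -81 (N = Mul(9, -9) = -81)
Function('h')(x, z) = 6 (Function('h')(x, z) = Mul(3, 2) = 6)
Function('b')(K, Z) = Add(9, Mul(-1, Z))
Function('Y')(V, F) = Mul(V, Add(-5, V)) (Function('Y')(V, F) = Mul(Add(-5, V), V) = Mul(V, Add(-5, V)))
H = 10 (H = Add(9, Mul(-1, -1)) = Add(9, 1) = 10)
Function('q')(L) = Add(6, Mul(-1, L))
Pow(Add(Add(Function('q')(-3), Mul(-1, H)), Function('Y')(v, N)), 2) = Pow(Add(Add(Add(6, Mul(-1, -3)), Mul(-1, 10)), Mul(4, Add(-5, 4))), 2) = Pow(Add(Add(Add(6, 3), -10), Mul(4, -1)), 2) = Pow(Add(Add(9, -10), -4), 2) = Pow(Add(-1, -4), 2) = Pow(-5, 2) = 25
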